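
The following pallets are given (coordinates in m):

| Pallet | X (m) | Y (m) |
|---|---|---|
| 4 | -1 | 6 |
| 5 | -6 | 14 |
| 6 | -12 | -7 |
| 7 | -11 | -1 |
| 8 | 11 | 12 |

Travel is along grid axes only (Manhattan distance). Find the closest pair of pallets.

6 and 7

Pairwise distances:
4–5: 13 m
4–6: 24 m
4–7: 17 m
4–8: 18 m
5–6: 27 m
5–7: 20 m
5–8: 19 m
6–7: 7 m
6–8: 42 m
7–8: 35 m
Closest pair: 6–7 at 7 m.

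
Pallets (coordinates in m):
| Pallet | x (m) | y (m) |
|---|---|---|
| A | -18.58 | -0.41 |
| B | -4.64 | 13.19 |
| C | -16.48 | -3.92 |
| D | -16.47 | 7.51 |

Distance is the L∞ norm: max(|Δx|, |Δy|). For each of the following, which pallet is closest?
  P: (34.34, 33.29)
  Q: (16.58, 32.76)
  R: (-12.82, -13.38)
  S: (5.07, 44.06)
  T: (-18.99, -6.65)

P→B; Q→B; R→C; S→B; T→C

P at (34.34, 33.29):
  A: max(|-52.92|, |-33.70|) = 52.92 m
  B: max(|-38.98|, |-20.10|) = 38.98 m
  C: max(|-50.82|, |-37.21|) = 50.82 m
  D: max(|-50.81|, |-25.78|) = 50.81 m
  → nearest: B (38.98 m)
Q at (16.58, 32.76):
  A: max(|-35.16|, |-33.17|) = 35.16 m
  B: max(|-21.22|, |-19.57|) = 21.22 m
  C: max(|-33.06|, |-36.68|) = 36.68 m
  D: max(|-33.05|, |-25.25|) = 33.05 m
  → nearest: B (21.22 m)
R at (-12.82, -13.38):
  A: max(|-5.76|, |12.97|) = 12.97 m
  B: max(|8.18|, |26.57|) = 26.57 m
  C: max(|-3.66|, |9.46|) = 9.46 m
  D: max(|-3.65|, |20.89|) = 20.89 m
  → nearest: C (9.46 m)
S at (5.07, 44.06):
  A: max(|-23.65|, |-44.47|) = 44.47 m
  B: max(|-9.71|, |-30.87|) = 30.87 m
  C: max(|-21.55|, |-47.98|) = 47.98 m
  D: max(|-21.54|, |-36.55|) = 36.55 m
  → nearest: B (30.87 m)
T at (-18.99, -6.65):
  A: max(|0.41|, |6.24|) = 6.24 m
  B: max(|14.35|, |19.84|) = 19.84 m
  C: max(|2.51|, |2.73|) = 2.73 m
  D: max(|2.52|, |14.16|) = 14.16 m
  → nearest: C (2.73 m)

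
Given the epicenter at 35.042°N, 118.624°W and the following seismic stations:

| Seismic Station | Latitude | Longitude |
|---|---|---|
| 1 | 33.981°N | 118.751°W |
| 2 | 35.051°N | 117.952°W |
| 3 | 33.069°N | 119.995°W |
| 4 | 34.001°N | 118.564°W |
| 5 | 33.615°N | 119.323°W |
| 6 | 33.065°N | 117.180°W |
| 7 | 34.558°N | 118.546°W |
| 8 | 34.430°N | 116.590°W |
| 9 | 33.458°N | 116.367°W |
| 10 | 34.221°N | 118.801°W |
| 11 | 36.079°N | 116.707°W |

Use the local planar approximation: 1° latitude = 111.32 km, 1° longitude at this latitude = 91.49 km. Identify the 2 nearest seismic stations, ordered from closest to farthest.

Distances from 35.042°N, 118.624°W:
1: √((-1.061·111.32)² + (-0.127·91.49)²) = √(13950.09493 + 135.00651) = 118.681 km
2: √((0.009·111.32)² + (0.672·91.49)²) = √(1.00376 + 3779.94779) = 61.489 km
3: √((-1.973·111.32)² + (-1.371·91.49)²) = √(48239.25209 + 15733.38481) = 252.928 km
4: √((-1.041·111.32)² + (0.060·91.49)²) = √(13429.12927 + 30.13351) = 116.014 km
5: √((-1.427·111.32)² + (-0.699·91.49)²) = √(25234.47894 + 4089.79563) = 171.243 km
6: √((-1.977·111.32)² + (1.444·91.49)²) = √(48435.04794 + 17453.46429) = 256.688 km
7: √((-0.484·111.32)² + (0.078·91.49)²) = √(2902.93371 + 50.92564) = 54.349 km
8: √((-0.612·111.32)² + (2.034·91.49)²) = √(4641.40258 + 34629.73374) = 198.169 km
9: √((-1.584·111.32)² + (2.257·91.49)²) = √(31092.57924 + 42639.33014) = 271.536 km
10: √((-0.821·111.32)² + (-0.177·91.49)²) = √(8352.81206 + 262.23689) = 92.817 km
11: √((1.037·111.32)² + (1.917·91.49)²) = √(13326.12578 + 30760.36475) = 209.968 km
Sorted: 7 (54.349 km) < 2 (61.489 km) < 10 (92.817 km) < 4 (116.014 km) < …

7, 2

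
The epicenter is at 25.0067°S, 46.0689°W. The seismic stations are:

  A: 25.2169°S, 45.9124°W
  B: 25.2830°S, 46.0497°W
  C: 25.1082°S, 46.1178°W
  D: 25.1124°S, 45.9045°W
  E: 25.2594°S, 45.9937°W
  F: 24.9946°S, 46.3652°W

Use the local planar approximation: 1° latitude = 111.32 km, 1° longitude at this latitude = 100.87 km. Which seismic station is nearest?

Distances from 25.0067°S, 46.0689°W:
A: 28.2265 km
B: 30.8186 km
C: 12.3287 km
D: 20.3334 km
E: 29.1353 km
F: 29.9181 km
Minimum: C at 12.3287 km.

C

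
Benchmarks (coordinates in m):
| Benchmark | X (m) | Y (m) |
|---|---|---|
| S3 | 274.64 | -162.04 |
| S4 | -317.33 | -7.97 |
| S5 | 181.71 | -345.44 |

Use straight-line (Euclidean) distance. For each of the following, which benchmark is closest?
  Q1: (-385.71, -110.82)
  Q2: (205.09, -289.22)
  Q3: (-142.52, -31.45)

Q1 at (-385.71, -110.82):
  S3: √((660.35)² + (-51.22)²) = √(436062.1225 + 2623.4884) = 662.33 m
  S4: √((68.38)² + (102.85)²) = √(4675.8244 + 10578.1225) = 123.51 m
  S5: √((567.42)² + (-234.62)²) = √(321965.4564 + 55046.5444) = 614.01 m
  → nearest: S4 (123.51 m)
Q2 at (205.09, -289.22):
  S3: √((69.55)² + (127.18)²) = √(4837.2025 + 16174.7524) = 144.96 m
  S4: √((-522.42)² + (281.25)²) = √(272922.6564 + 79101.5625) = 593.32 m
  S5: √((-23.38)² + (-56.22)²) = √(546.6244 + 3160.6884) = 60.89 m
  → nearest: S5 (60.89 m)
Q3 at (-142.52, -31.45):
  S3: √((417.16)² + (-130.59)²) = √(174022.4656 + 17053.7481) = 437.12 m
  S4: √((-174.81)² + (23.48)²) = √(30558.5361 + 551.3104) = 176.38 m
  S5: √((324.23)² + (-313.99)²) = √(105125.0929 + 98589.7201) = 451.35 m
  → nearest: S4 (176.38 m)

Q1→S4; Q2→S5; Q3→S4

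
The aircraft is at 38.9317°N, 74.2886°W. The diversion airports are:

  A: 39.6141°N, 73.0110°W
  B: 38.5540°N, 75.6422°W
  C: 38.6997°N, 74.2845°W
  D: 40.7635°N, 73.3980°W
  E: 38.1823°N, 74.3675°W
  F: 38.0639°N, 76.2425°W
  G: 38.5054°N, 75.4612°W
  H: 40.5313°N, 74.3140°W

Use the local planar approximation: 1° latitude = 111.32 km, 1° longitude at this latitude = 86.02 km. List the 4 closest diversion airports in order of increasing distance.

Distances from 38.9317°N, 74.2886°W:
A: √((0.6824·111.32)² + (1.2776·86.02)²) = √(5770.645977 + 12077.823610) = 133.5982 km
B: √((-0.3777·111.32)² + (-1.3536·86.02)²) = √(1767.829452 + 13557.498586) = 123.7955 km
C: √((-0.2320·111.32)² + (0.0041·86.02)²) = √(666.994673 + 0.124385) = 25.8286 km
D: √((1.8318·111.32)² + (0.8906·86.02)²) = √(41581.725268 + 5869.002007) = 217.8319 km
E: √((-0.7494·111.32)² + (-0.0789·86.02)²) = √(6959.431633 + 46.063070) = 83.6988 km
F: √((-0.8678·111.32)² + (-1.9539·86.02)²) = √(9332.235439 + 28249.030155) = 193.8589 km
G: √((-0.4263·111.32)² + (-1.1726·86.02)²) = √(2252.044981 + 10174.162179) = 111.4729 km
H: √((1.5996·111.32)² + (-0.0254·86.02)²) = √(31708.024584 + 4.773823) = 178.0809 km
Sorted: C (25.8286 km) < E (83.6988 km) < G (111.4729 km) < B (123.7955 km) < A (133.5982 km) < H (178.0809 km) < …

C, E, G, B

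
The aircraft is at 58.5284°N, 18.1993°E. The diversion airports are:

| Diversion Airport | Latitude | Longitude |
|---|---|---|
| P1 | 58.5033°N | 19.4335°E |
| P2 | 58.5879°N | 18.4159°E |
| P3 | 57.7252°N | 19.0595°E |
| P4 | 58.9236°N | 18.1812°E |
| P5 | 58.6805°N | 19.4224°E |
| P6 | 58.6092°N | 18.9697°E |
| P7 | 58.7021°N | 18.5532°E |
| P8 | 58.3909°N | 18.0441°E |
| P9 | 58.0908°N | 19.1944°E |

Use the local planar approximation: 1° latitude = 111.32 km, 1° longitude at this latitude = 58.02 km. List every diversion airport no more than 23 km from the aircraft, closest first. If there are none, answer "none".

P2, P8

Distances from 58.5284°N, 18.1993°E:
P1: √((-0.0251·111.32)² + (1.2342·58.02)²) = √(7.807174 + 5127.746337) = 71.6628 km
P2: √((0.0595·111.32)² + (0.2166·58.02)²) = √(43.871282 + 157.932807) = 14.2058 km
P3: √((-0.8032·111.32)² + (0.8602·58.02)²) = √(7994.545801 + 2490.888717) = 102.3984 km
P4: √((0.3952·111.32)² + (-0.0181·58.02)²) = √(1935.442472 + 1.102840) = 44.0062 km
P5: √((0.1521·111.32)² + (1.2231·58.02)²) = √(286.684903 + 5035.926481) = 72.9562 km
P6: √((0.0808·111.32)² + (0.7704·58.02)²) = √(80.903837 + 1997.965557) = 45.5946 km
P7: √((0.1737·111.32)² + (0.3539·58.02)²) = √(373.891879 + 421.615505) = 28.2047 km
P8: √((-0.1375·111.32)² + (-0.1552·58.02)²) = √(234.288942 + 81.084694) = 17.7588 km
P9: √((-0.4376·111.32)² + (0.9951·58.02)²) = √(2373.017943 + 3333.411285) = 75.5409 km
Threshold 23 km: P2 (14.2058 km), P8 (17.7588 km) are within range.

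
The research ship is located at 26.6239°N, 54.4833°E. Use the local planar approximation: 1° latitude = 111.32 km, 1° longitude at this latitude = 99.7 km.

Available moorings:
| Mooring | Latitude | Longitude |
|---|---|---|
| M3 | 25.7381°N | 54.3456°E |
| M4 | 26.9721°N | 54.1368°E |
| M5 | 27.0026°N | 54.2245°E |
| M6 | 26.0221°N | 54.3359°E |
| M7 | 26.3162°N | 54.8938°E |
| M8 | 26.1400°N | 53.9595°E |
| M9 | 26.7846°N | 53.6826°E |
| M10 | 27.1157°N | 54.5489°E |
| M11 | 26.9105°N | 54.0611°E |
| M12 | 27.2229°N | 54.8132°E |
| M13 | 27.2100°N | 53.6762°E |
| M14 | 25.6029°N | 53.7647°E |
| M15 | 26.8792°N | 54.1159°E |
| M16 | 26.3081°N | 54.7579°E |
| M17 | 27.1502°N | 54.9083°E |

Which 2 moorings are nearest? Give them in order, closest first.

M16, M15

Distances from 26.6239°N, 54.4833°E:
M3: 99.5584 km
M4: 51.9220 km
M5: 49.4264 km
M6: 68.5853 km
M7: 53.3693 km
M8: 75.0264 km
M9: 81.8096 km
M10: 55.1365 km
M11: 52.8179 km
M12: 74.3514 km
M13: 103.5951 km
M14: 134.3540 km
M15: 46.3620 km
M16: 44.5578 km
M17: 72.3046 km
Sorted: M16 (44.5578 km) < M15 (46.3620 km) < M5 (49.4264 km) < M4 (51.9220 km) < …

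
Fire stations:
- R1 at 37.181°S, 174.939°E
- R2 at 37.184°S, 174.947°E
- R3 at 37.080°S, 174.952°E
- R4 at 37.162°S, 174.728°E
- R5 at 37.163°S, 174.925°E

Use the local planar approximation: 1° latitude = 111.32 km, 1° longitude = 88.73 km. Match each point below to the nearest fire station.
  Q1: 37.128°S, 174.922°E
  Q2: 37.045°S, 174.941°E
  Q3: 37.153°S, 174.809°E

Q1 at 37.128°S, 174.922°E:
  R1: 6.090 km
  R2: 6.617 km
  R3: 5.970 km
  R4: 17.625 km
  R5: 3.905 km
  → nearest: R5 (3.905 km)
Q2 at 37.045°S, 174.941°E:
  R1: 15.141 km
  R2: 15.483 km
  R3: 4.017 km
  R4: 22.953 km
  R5: 13.212 km
  → nearest: R3 (4.017 km)
Q3 at 37.153°S, 174.809°E:
  R1: 11.949 km
  R2: 12.722 km
  R3: 15.068 km
  R4: 7.257 km
  R5: 10.353 km
  → nearest: R4 (7.257 km)

Q1→R5; Q2→R3; Q3→R4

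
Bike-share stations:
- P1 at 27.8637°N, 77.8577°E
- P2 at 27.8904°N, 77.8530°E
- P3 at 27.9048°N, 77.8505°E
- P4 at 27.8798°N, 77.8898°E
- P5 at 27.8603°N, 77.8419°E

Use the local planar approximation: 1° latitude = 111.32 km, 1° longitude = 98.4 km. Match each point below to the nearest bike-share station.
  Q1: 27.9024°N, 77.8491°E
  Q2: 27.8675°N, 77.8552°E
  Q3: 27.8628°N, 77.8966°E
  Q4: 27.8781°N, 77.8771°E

Q1→P3; Q2→P1; Q3→P4; Q4→P4

Q1 at 27.9024°N, 77.8491°E:
  P1: 4.3904 km
  P2: 1.3899 km
  P3: 0.3006 km
  P4: 4.7295 km
  P5: 4.7398 km
  → nearest: P3 (0.3006 km)
Q2 at 27.8675°N, 77.8552°E:
  P1: 0.4893 km
  P2: 2.5584 km
  P3: 4.1779 km
  P4: 3.6697 km
  P5: 1.5347 km
  → nearest: P1 (0.4893 km)
Q3 at 27.8628°N, 77.8966°E:
  P1: 3.8291 km
  P2: 5.2769 km
  P3: 6.5144 km
  P4: 2.0072 km
  P5: 5.3897 km
  → nearest: P4 (2.0072 km)
Q4 at 27.8781°N, 77.8771°E:
  P1: 2.4927 km
  P2: 2.7383 km
  P3: 3.9605 km
  P4: 1.2639 km
  P5: 3.9904 km
  → nearest: P4 (1.2639 km)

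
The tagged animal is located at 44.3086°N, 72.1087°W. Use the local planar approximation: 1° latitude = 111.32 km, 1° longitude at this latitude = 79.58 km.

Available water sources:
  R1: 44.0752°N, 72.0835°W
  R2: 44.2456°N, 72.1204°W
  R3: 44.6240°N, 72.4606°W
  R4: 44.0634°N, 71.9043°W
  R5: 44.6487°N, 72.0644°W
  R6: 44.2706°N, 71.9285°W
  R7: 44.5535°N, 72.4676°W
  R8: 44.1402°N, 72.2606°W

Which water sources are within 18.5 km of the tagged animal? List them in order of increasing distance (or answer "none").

Distances from 44.3086°N, 72.1087°W:
R1: 26.0594 km
R2: 7.0747 km
R3: 44.9107 km
R4: 31.7748 km
R5: 38.0237 km
R6: 14.9512 km
R7: 39.4839 km
R8: 22.3058 km
Threshold 18.5 km: R2 (7.0747 km), R6 (14.9512 km) are within range.

R2, R6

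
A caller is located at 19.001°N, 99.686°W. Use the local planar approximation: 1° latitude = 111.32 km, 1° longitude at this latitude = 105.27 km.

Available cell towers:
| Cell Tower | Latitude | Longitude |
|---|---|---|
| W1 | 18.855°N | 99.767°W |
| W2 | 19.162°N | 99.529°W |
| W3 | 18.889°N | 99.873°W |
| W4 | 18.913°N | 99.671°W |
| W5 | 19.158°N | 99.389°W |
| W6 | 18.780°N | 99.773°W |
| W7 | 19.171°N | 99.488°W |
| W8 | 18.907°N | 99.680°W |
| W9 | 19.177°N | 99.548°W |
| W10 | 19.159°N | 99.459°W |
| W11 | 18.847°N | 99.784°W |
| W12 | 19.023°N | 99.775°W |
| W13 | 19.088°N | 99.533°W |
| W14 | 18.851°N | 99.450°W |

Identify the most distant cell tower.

W5

Distances from 19.001°N, 99.686°W:
W1: 18.354 km
W2: 24.380 km
W3: 23.302 km
W4: 9.923 km
W5: 35.819 km
W6: 26.251 km
W7: 28.153 km
W8: 10.483 km
W9: 24.391 km
W10: 29.671 km
W11: 20.008 km
W12: 9.684 km
W13: 18.794 km
W14: 29.934 km
Maximum: W5 at 35.819 km.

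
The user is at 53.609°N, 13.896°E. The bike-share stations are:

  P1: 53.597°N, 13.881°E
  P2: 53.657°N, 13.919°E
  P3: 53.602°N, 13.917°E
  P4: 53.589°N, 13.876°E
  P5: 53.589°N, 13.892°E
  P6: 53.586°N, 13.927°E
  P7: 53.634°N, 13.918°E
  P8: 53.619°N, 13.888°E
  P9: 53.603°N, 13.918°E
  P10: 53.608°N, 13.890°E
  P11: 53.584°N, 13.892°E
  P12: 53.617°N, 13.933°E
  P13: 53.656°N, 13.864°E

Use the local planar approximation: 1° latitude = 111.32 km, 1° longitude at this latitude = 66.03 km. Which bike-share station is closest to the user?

Distances from 53.609°N, 13.896°E:
P1: √((-0.012·111.32)² + (-0.015·66.03)²) = √(1.78447 + 0.98099) = 1.663 km
P2: √((0.048·111.32)² + (0.023·66.03)²) = √(28.55150 + 2.30642) = 5.555 km
P3: √((-0.007·111.32)² + (0.021·66.03)²) = √(0.60721 + 1.92274) = 1.591 km
P4: √((-0.020·111.32)² + (-0.020·66.03)²) = √(4.95686 + 1.74398) = 2.589 km
P5: √((-0.020·111.32)² + (-0.004·66.03)²) = √(4.95686 + 0.06976) = 2.242 km
P6: √((-0.023·111.32)² + (0.031·66.03)²) = √(6.55544 + 4.18992) = 3.278 km
P7: √((0.025·111.32)² + (0.022·66.03)²) = √(7.74509 + 2.11022) = 3.139 km
P8: √((0.010·111.32)² + (-0.008·66.03)²) = √(1.23921 + 0.27904) = 1.232 km
P9: √((-0.006·111.32)² + (0.022·66.03)²) = √(0.44612 + 2.11022) = 1.599 km
P10: √((-0.001·111.32)² + (-0.006·66.03)²) = √(0.01239 + 0.15696) = 0.412 km
P11: √((-0.025·111.32)² + (-0.004·66.03)²) = √(7.74509 + 0.06976) = 2.796 km
P12: √((0.008·111.32)² + (0.037·66.03)²) = √(0.79310 + 5.96879) = 2.600 km
P13: √((0.047·111.32)² + (-0.032·66.03)²) = √(27.37424 + 4.46460) = 5.643 km
Minimum: P10 at 0.412 km.

P10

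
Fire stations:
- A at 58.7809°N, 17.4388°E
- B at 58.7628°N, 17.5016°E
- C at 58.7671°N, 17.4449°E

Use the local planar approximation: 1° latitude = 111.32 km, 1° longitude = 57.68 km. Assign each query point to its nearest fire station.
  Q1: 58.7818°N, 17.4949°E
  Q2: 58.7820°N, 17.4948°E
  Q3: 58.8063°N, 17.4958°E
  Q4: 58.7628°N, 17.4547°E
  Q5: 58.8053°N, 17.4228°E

Q1→B; Q2→B; Q3→A; Q4→C; Q5→A

Q1 at 58.7818°N, 17.4949°E:
  A: 3.2374 km
  B: 2.1501 km
  C: 3.3159 km
  → nearest: B (2.1501 km)
Q2 at 58.7820°N, 17.4948°E:
  A: 3.2324 km
  B: 2.1730 km
  C: 3.3220 km
  → nearest: B (2.1730 km)
Q3 at 58.8063°N, 17.4958°E:
  A: 4.3364 km
  B: 4.8540 km
  C: 5.2595 km
  → nearest: A (4.3364 km)
Q4 at 58.7628°N, 17.4547°E:
  A: 2.2138 km
  B: 2.7052 km
  C: 0.7407 km
  → nearest: C (0.7407 km)
Q5 at 58.8053°N, 17.4228°E:
  A: 2.8687 km
  B: 6.5606 km
  C: 4.4394 km
  → nearest: A (2.8687 km)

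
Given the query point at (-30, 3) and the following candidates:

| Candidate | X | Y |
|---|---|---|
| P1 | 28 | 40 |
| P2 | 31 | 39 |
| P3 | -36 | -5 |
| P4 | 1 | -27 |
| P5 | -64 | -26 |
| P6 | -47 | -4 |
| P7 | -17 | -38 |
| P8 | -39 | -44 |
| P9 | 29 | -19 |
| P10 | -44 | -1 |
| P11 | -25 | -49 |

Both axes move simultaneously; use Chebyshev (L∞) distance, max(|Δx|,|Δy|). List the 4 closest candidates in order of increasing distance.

Distances from (-30, 3):
P1: 58
P2: 61
P3: 8
P4: 31
P5: 34
P6: 17
P7: 41
P8: 47
P9: 59
P10: 14
P11: 52
Sorted: P3 (8) < P10 (14) < P6 (17) < P4 (31) < P5 (34) < P7 (41) < …

P3, P10, P6, P4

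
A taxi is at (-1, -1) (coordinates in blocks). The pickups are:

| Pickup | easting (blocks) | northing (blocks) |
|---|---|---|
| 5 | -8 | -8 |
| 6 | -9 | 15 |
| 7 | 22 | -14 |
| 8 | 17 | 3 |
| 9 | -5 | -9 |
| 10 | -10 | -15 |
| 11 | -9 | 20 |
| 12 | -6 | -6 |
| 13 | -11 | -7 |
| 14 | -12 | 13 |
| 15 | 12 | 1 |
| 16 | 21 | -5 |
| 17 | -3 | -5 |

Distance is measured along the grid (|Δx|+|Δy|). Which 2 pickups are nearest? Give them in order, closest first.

Distances from (-1, -1):
5: |-7| + |-7| = 7 + 7 = 14 blocks
6: |-8| + |16| = 8 + 16 = 24 blocks
7: |23| + |-13| = 23 + 13 = 36 blocks
8: |18| + |4| = 18 + 4 = 22 blocks
9: |-4| + |-8| = 4 + 8 = 12 blocks
10: |-9| + |-14| = 9 + 14 = 23 blocks
11: |-8| + |21| = 8 + 21 = 29 blocks
12: |-5| + |-5| = 5 + 5 = 10 blocks
13: |-10| + |-6| = 10 + 6 = 16 blocks
14: |-11| + |14| = 11 + 14 = 25 blocks
15: |13| + |2| = 13 + 2 = 15 blocks
16: |22| + |-4| = 22 + 4 = 26 blocks
17: |-2| + |-4| = 2 + 4 = 6 blocks
Sorted: 17 (6 blocks) < 12 (10 blocks) < 9 (12 blocks) < 5 (14 blocks) < …

17, 12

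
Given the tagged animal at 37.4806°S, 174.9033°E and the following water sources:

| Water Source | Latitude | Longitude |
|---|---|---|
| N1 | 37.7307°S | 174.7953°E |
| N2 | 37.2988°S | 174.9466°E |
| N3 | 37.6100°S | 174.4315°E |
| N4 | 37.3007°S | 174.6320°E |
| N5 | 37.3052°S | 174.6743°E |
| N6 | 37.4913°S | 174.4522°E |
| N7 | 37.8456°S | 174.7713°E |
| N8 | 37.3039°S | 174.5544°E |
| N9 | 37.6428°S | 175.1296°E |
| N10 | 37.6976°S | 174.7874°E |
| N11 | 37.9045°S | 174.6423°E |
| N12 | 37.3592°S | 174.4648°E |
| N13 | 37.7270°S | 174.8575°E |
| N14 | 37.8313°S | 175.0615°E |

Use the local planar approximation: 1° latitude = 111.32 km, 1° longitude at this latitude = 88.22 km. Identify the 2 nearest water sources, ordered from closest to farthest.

Distances from 37.4806°S, 174.9033°E:
N1: 29.4263 km
N2: 20.5953 km
N3: 44.0444 km
N4: 31.2074 km
N5: 28.0959 km
N6: 39.8139 km
N7: 42.2676 km
N8: 36.5284 km
N9: 26.9182 km
N10: 26.2312 km
N11: 52.5065 km
N12: 40.9771 km
N13: 27.7252 km
N14: 41.4596 km
Sorted: N2 (20.5953 km) < N10 (26.2312 km) < N9 (26.9182 km) < N13 (27.7252 km) < …

N2, N10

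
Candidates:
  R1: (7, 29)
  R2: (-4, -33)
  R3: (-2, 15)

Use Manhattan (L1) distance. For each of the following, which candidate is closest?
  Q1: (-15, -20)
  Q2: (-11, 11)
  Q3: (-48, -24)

Q1 at (-15, -20):
  R1: |22| + |49| = 22 + 49 = 71
  R2: |11| + |-13| = 11 + 13 = 24
  R3: |13| + |35| = 13 + 35 = 48
  → nearest: R2 (24)
Q2 at (-11, 11):
  R1: |18| + |18| = 18 + 18 = 36
  R2: |7| + |-44| = 7 + 44 = 51
  R3: |9| + |4| = 9 + 4 = 13
  → nearest: R3 (13)
Q3 at (-48, -24):
  R1: |55| + |53| = 55 + 53 = 108
  R2: |44| + |-9| = 44 + 9 = 53
  R3: |46| + |39| = 46 + 39 = 85
  → nearest: R2 (53)

Q1→R2; Q2→R3; Q3→R2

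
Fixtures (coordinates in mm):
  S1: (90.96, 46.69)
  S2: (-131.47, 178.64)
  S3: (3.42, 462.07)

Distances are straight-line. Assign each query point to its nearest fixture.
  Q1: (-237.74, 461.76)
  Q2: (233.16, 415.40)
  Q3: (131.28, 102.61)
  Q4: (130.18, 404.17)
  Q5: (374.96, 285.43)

Q1 at (-237.74, 461.76):
  S1: √((328.70)² + (-415.07)²) = √(108043.6900 + 172283.1049) = 529.46 mm
  S2: √((106.27)² + (-283.12)²) = √(11293.3129 + 80156.9344) = 302.41 mm
  S3: √((241.16)² + (0.31)²) = √(58158.1456 + 0.0961) = 241.16 mm
  → nearest: S3 (241.16 mm)
Q2 at (233.16, 415.40):
  S1: √((-142.20)² + (-368.71)²) = √(20220.8400 + 135947.0641) = 395.18 mm
  S2: √((-364.63)² + (-236.76)²) = √(132955.0369 + 56055.2976) = 434.75 mm
  S3: √((-229.74)² + (46.67)²) = √(52780.4676 + 2178.0889) = 234.43 mm
  → nearest: S3 (234.43 mm)
Q3 at (131.28, 102.61):
  S1: √((-40.32)² + (-55.92)²) = √(1625.7024 + 3127.0464) = 68.94 mm
  S2: √((-262.75)² + (76.03)²) = √(69037.5625 + 5780.5609) = 273.53 mm
  S3: √((-127.86)² + (359.46)²) = √(16348.1796 + 129211.4916) = 381.52 mm
  → nearest: S1 (68.94 mm)
Q4 at (130.18, 404.17):
  S1: √((-39.22)² + (-357.48)²) = √(1538.2084 + 127791.9504) = 359.63 mm
  S2: √((-261.65)² + (-225.53)²) = √(68460.7225 + 50863.7809) = 345.43 mm
  S3: √((-126.76)² + (57.90)²) = √(16068.0976 + 3352.4100) = 139.36 mm
  → nearest: S3 (139.36 mm)
Q5 at (374.96, 285.43):
  S1: √((-284.00)² + (-238.74)²) = √(80656.0000 + 56996.7876) = 371.02 mm
  S2: √((-506.43)² + (-106.79)²) = √(256471.3449 + 11404.1041) = 517.57 mm
  S3: √((-371.54)² + (176.64)²) = √(138041.9716 + 31201.6896) = 411.39 mm
  → nearest: S1 (371.02 mm)

Q1→S3; Q2→S3; Q3→S1; Q4→S3; Q5→S1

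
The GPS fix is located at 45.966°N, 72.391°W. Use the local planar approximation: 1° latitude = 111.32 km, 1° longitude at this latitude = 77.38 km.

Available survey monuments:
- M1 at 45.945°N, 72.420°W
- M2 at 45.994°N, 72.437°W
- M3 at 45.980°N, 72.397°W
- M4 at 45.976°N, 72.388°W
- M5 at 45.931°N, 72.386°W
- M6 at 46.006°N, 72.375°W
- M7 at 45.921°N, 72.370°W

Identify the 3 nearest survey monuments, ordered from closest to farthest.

Distances from 45.966°N, 72.391°W:
M1: √((-0.021·111.32)² + (-0.029·77.38)²) = √(5.46493 + 5.03563) = 3.240 km
M2: √((0.028·111.32)² + (-0.046·77.38)²) = √(9.71544 + 12.66990) = 4.731 km
M3: √((0.014·111.32)² + (-0.006·77.38)²) = √(2.42886 + 0.21556) = 1.626 km
M4: √((0.010·111.32)² + (0.003·77.38)²) = √(1.23921 + 0.05389) = 1.137 km
M5: √((-0.035·111.32)² + (0.005·77.38)²) = √(15.18037 + 0.14969) = 3.915 km
M6: √((0.040·111.32)² + (0.016·77.38)²) = √(19.82743 + 1.53284) = 4.622 km
M7: √((-0.045·111.32)² + (0.021·77.38)²) = √(25.09409 + 2.64056) = 5.266 km
Sorted: M4 (1.137 km) < M3 (1.626 km) < M1 (3.240 km) < M5 (3.915 km) < M6 (4.622 km) < …

M4, M3, M1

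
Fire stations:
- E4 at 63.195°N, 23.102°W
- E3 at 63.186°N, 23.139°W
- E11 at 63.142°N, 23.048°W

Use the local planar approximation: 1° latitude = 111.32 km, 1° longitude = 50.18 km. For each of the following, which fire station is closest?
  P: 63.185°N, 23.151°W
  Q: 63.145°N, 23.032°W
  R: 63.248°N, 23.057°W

P→E3; Q→E11; R→E4

P at 63.185°N, 23.151°W:
  E4: √((0.010·111.32)² + (0.049·50.18)²) = √(1.23921 + 6.04580) = 2.699 km
  E3: √((0.001·111.32)² + (0.012·50.18)²) = √(0.01239 + 0.36260) = 0.612 km
  E11: √((-0.043·111.32)² + (0.103·50.18)²) = √(22.91307 + 26.71381) = 7.045 km
  → nearest: E3 (0.612 km)
Q at 63.145°N, 23.032°W:
  E4: √((0.050·111.32)² + (-0.070·50.18)²) = √(30.98036 + 12.33836) = 6.582 km
  E3: √((0.041·111.32)² + (-0.107·50.18)²) = √(20.83119 + 28.82895) = 7.047 km
  E11: √((-0.003·111.32)² + (-0.016·50.18)²) = √(0.11153 + 0.64462) = 0.870 km
  → nearest: E11 (0.870 km)
R at 63.248°N, 23.057°W:
  E4: √((-0.053·111.32)² + (-0.045·50.18)²) = √(34.80953 + 5.09902) = 6.317 km
  E3: √((-0.062·111.32)² + (-0.082·50.18)²) = √(47.63540 + 16.93125) = 8.035 km
  E11: √((-0.106·111.32)² + (0.009·50.18)²) = √(139.23811 + 0.20396) = 11.809 km
  → nearest: E4 (6.317 km)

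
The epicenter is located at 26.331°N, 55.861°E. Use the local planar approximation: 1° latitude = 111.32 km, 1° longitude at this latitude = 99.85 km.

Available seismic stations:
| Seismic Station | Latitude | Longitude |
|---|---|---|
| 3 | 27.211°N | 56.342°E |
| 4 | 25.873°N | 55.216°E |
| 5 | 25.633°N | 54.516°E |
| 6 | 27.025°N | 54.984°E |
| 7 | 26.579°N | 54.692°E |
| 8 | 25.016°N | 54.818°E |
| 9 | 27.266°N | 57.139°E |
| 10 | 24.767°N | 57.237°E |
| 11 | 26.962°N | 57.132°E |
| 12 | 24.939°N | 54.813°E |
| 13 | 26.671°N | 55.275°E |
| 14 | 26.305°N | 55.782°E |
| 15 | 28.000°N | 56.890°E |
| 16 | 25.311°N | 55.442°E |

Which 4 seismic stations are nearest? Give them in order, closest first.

14, 13, 4, 3

Distances from 26.331°N, 55.861°E:
3: √((0.880·111.32)² + (0.481·99.85)²) = √(9596.47507 + 2306.67438) = 109.102 km
4: √((-0.458·111.32)² + (-0.645·99.85)²) = √(2599.42536 + 4147.77861) = 82.141 km
5: √((-0.698·111.32)² + (-1.345·99.85)²) = √(6037.50135 + 18036.01995) = 155.156 km
6: √((0.694·111.32)² + (-0.877·99.85)²) = √(5968.50190 + 7668.23344) = 116.776 km
7: √((0.248·111.32)² + (-1.169·99.85)²) = √(762.16633 + 13624.64392) = 119.945 km
8: √((-1.315·111.32)² + (-1.043·99.85)²) = √(21428.80244 + 10845.87901) = 179.652 km
9: √((0.935·111.32)² + (1.278·99.85)²) = √(10833.52069 + 16283.87823) = 164.674 km
10: √((-1.564·111.32)² + (1.376·99.85)²) = √(30312.36996 + 18877.00132) = 221.787 km
11: √((0.631·111.32)² + (1.271·99.85)²) = √(4934.06781 + 16105.98312) = 145.052 km
12: √((-1.392·111.32)² + (-1.048·99.85)²) = √(24011.80821 + 10950.11559) = 186.981 km
13: √((0.340·111.32)² + (-0.586·99.85)²) = √(1432.53166 + 3423.66585) = 69.686 km
14: √((-0.026·111.32)² + (-0.079·99.85)²) = √(8.37709 + 62.22291) = 8.402 km
15: √((1.669·111.32)² + (1.029·99.85)²) = √(34519.06858 + 10556.66859) = 212.310 km
16: √((-1.020·111.32)² + (-0.419·99.85)²) = √(12892.78495 + 1750.34712) = 121.009 km
Sorted: 14 (8.402 km) < 13 (69.686 km) < 4 (82.141 km) < 3 (109.102 km) < 6 (116.776 km) < 7 (119.945 km) < …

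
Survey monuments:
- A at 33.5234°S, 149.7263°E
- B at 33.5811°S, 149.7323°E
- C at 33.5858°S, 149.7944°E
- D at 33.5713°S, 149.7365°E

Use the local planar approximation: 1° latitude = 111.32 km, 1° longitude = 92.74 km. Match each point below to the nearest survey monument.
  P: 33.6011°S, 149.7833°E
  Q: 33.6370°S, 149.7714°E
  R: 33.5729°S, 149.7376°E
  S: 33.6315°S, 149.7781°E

P→C; Q→C; R→D; S→C

P at 33.6011°S, 149.7833°E:
  A: 10.1370 km
  B: 5.2276 km
  C: 1.9901 km
  D: 5.4628 km
  → nearest: C (1.9901 km)
Q at 33.6370°S, 149.7714°E:
  A: 13.3197 km
  B: 7.2022 km
  C: 6.0856 km
  D: 7.9979 km
  → nearest: C (6.0856 km)
R at 33.5729°S, 149.7376°E:
  A: 5.6091 km
  B: 1.0367 km
  C: 5.4599 km
  D: 0.2053 km
  → nearest: D (0.2053 km)
S at 33.6315°S, 149.7781°E:
  A: 12.9571 km
  B: 7.0370 km
  C: 5.3072 km
  D: 7.7326 km
  → nearest: C (5.3072 km)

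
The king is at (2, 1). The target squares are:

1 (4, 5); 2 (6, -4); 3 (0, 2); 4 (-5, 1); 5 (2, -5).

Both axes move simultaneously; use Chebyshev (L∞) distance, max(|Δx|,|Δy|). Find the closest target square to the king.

3

Distances from (2, 1):
1: 4
2: 5
3: 2
4: 7
5: 6
Minimum: 3 at 2.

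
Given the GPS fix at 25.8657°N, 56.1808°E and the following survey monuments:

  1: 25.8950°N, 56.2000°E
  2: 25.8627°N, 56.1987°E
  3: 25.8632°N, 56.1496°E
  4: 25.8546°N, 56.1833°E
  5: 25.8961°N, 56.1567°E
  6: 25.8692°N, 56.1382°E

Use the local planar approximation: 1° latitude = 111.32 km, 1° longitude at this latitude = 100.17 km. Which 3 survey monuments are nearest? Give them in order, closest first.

Distances from 25.8657°N, 56.1808°E:
1: √((0.0293·111.32)² + (0.0192·100.17)²) = √(10.638530 + 3.698944) = 3.7865 km
2: √((-0.0030·111.32)² + (0.0179·100.17)²) = √(0.111529 + 3.215003) = 1.8239 km
3: √((-0.0025·111.32)² + (-0.0312·100.17)²) = √(0.077451 + 9.767525) = 3.1377 km
4: √((-0.0111·111.32)² + (0.0025·100.17)²) = √(1.526836 + 0.062713) = 1.2608 km
5: √((0.0304·111.32)² + (-0.0241·100.17)²) = √(11.452322 + 5.827864) = 4.1569 km
6: √((0.0035·111.32)² + (-0.0426·100.17)²) = √(0.151804 + 18.209354) = 4.2850 km
Sorted: 4 (1.2608 km) < 2 (1.8239 km) < 3 (3.1377 km) < 1 (3.7865 km) < 5 (4.1569 km) < …

4, 2, 3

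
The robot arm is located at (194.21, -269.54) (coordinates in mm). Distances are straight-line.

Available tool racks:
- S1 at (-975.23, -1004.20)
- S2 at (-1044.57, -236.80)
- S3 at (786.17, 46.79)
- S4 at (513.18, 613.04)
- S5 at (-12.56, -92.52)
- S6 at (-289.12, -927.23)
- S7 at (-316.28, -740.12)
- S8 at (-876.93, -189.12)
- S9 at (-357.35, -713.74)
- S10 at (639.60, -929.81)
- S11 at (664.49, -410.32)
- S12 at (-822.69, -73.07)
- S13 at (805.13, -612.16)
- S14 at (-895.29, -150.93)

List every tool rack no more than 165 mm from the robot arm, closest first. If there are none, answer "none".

Distances from (194.21, -269.54):
S1: 1381.06 mm
S2: 1239.21 mm
S3: 671.18 mm
S4: 938.45 mm
S5: 272.19 mm
S6: 816.19 mm
S7: 694.30 mm
S8: 1074.15 mm
S9: 708.19 mm
S10: 796.45 mm
S11: 490.90 mm
S12: 1035.71 mm
S13: 700.44 mm
S14: 1095.94 mm
Threshold 165 mm: none within range.

none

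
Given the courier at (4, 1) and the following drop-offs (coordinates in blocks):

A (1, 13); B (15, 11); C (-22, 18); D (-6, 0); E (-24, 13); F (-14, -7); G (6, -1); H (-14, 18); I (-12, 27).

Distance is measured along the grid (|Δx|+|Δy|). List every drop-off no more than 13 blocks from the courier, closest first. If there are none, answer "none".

Distances from (4, 1):
A: |-3| + |12| = 3 + 12 = 15 blocks
B: |11| + |10| = 11 + 10 = 21 blocks
C: |-26| + |17| = 26 + 17 = 43 blocks
D: |-10| + |-1| = 10 + 1 = 11 blocks
E: |-28| + |12| = 28 + 12 = 40 blocks
F: |-18| + |-8| = 18 + 8 = 26 blocks
G: |2| + |-2| = 2 + 2 = 4 blocks
H: |-18| + |17| = 18 + 17 = 35 blocks
I: |-16| + |26| = 16 + 26 = 42 blocks
Threshold 13 blocks: G (4 blocks), D (11 blocks) are within range.

G, D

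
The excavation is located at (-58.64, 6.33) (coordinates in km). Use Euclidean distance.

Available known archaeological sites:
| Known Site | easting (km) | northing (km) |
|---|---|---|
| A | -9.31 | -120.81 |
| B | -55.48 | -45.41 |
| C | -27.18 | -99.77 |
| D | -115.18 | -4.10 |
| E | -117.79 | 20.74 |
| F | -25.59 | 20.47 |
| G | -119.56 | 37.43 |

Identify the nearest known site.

Distances from (-58.64, 6.33):
A: √((49.33)² + (-127.14)²) = √(2433.4489 + 16164.5796) = 136.37 km
B: √((3.16)² + (-51.74)²) = √(9.9856 + 2677.0276) = 51.84 km
C: √((31.46)² + (-106.10)²) = √(989.7316 + 11257.2100) = 110.67 km
D: √((-56.54)² + (-10.43)²) = √(3196.7716 + 108.7849) = 57.49 km
E: √((-59.15)² + (14.41)²) = √(3498.7225 + 207.6481) = 60.88 km
F: √((33.05)² + (14.14)²) = √(1092.3025 + 199.9396) = 35.95 km
G: √((-60.92)² + (31.10)²) = √(3711.2464 + 967.2100) = 68.40 km
Minimum: F at 35.95 km.

F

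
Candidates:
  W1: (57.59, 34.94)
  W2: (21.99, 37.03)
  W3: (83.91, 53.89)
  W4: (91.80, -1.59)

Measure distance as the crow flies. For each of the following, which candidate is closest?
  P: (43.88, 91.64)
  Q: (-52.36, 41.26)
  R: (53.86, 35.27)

P→W3; Q→W2; R→W1

P at (43.88, 91.64):
  W1: √((13.71)² + (-56.70)²) = √(187.9641 + 3214.8900) = 58.33
  W2: √((-21.89)² + (-54.61)²) = √(479.1721 + 2982.2521) = 58.83
  W3: √((40.03)² + (-37.75)²) = √(1602.4009 + 1425.0625) = 55.02
  W4: √((47.92)² + (-93.23)²) = √(2296.3264 + 8691.8329) = 104.82
  → nearest: W3 (55.02)
Q at (-52.36, 41.26):
  W1: √((109.95)² + (-6.32)²) = √(12089.0025 + 39.9424) = 110.13
  W2: √((74.35)² + (-4.23)²) = √(5527.9225 + 17.8929) = 74.47
  W3: √((136.27)² + (12.63)²) = √(18569.5129 + 159.5169) = 136.85
  W4: √((144.16)² + (-42.85)²) = √(20782.1056 + 1836.1225) = 150.39
  → nearest: W2 (74.47)
R at (53.86, 35.27):
  W1: √((3.73)² + (-0.33)²) = √(13.9129 + 0.1089) = 3.74
  W2: √((-31.87)² + (1.76)²) = √(1015.6969 + 3.0976) = 31.92
  W3: √((30.05)² + (18.62)²) = √(903.0025 + 346.7044) = 35.35
  W4: √((37.94)² + (-36.86)²) = √(1439.4436 + 1358.6596) = 52.90
  → nearest: W1 (3.74)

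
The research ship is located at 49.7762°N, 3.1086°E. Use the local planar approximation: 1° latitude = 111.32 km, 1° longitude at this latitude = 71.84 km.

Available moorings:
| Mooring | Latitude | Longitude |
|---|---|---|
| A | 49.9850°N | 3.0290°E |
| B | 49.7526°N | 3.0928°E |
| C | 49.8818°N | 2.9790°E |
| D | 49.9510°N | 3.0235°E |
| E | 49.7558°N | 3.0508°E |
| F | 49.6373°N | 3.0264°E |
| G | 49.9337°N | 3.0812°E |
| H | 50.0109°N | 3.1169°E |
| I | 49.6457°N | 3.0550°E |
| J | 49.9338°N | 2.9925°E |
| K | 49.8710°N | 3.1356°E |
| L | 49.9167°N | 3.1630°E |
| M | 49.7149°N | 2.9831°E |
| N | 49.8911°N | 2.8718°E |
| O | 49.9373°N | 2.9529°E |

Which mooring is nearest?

B

Distances from 49.7762°N, 3.1086°E:
A: √((0.2088·111.32)² + (-0.0796·71.84)²) = √(540.265685 + 32.700831) = 23.9367 km
B: √((-0.0236·111.32)² + (-0.0158·71.84)²) = √(6.901928 + 1.288388) = 2.8619 km
C: √((0.1056·111.32)² + (-0.1296·71.84)²) = √(138.189241 + 86.684740) = 14.9958 km
D: √((0.1748·111.32)² + (-0.0851·71.84)²) = √(378.642407 + 37.375909) = 20.3965 km
E: √((-0.0204·111.32)² + (-0.0578·71.84)²) = √(5.157114 + 17.242027) = 4.7328 km
F: √((-0.1389·111.32)² + (-0.0822·71.84)²) = √(239.084206 + 34.871954) = 16.5516 km
G: √((0.1575·111.32)² + (-0.0274·71.84)²) = √(307.402582 + 3.874662) = 17.6431 km
H: √((0.2347·111.32)² + (0.0083·71.84)²) = √(682.609887 + 0.355540) = 26.1336 km
I: √((-0.1305·111.32)² + (-0.0536·71.84)²) = √(211.041283 + 14.827305) = 15.0289 km
J: √((0.1576·111.32)² + (-0.1161·71.84)²) = √(307.793059 + 69.566009) = 19.4257 km
K: √((0.0948·111.32)² + (0.0270·71.84)²) = √(111.368679 + 3.762359) = 10.7299 km
L: √((0.1405·111.32)² + (0.0544·71.84)²) = √(244.623989 + 15.273214) = 16.1213 km
M: √((-0.0613·111.32)² + (-0.1255·71.84)²) = √(46.565830 + 81.286813) = 11.3072 km
N: √((0.1149·111.32)² + (-0.2368·71.84)²) = √(163.601188 + 289.398345) = 21.2838 km
O: √((0.1611·111.32)² + (-0.1557·71.84)²) = √(321.615874 + 125.115142) = 21.1360 km
Minimum: B at 2.8619 km.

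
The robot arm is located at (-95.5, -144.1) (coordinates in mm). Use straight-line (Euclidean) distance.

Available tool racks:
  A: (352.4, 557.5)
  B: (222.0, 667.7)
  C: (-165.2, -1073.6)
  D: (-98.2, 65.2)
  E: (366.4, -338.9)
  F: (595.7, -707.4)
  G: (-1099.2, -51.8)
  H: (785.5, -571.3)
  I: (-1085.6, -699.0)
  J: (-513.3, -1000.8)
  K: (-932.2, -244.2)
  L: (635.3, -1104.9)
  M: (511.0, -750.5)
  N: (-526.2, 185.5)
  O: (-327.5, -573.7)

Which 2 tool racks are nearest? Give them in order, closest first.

Distances from (-95.5, -144.1):
A: 832.4 mm
B: 871.7 mm
C: 932.1 mm
D: 209.3 mm
E: 501.3 mm
F: 891.7 mm
G: 1007.9 mm
H: 979.1 mm
I: 1135.0 mm
J: 953.1 mm
K: 842.7 mm
L: 1207.1 mm
M: 857.6 mm
N: 542.3 mm
O: 488.2 mm
Sorted: D (209.3 mm) < O (488.2 mm) < E (501.3 mm) < N (542.3 mm) < …

D, O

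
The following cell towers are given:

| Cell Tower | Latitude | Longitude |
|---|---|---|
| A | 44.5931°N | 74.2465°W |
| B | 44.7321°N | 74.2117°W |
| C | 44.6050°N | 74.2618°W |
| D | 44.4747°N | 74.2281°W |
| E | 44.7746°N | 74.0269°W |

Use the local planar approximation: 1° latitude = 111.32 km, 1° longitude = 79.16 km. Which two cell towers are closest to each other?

A and C

Pairwise distances:
A–C: √((0.0119·111.32)² + (-0.0153·79.16)²) = √(1.754851 + 1.466879) = 1.7949 km
A–D: √((-0.1184·111.32)² + (0.0184·79.16)²) = √(173.719992 + 2.121520) = 13.2605 km
B–C: √((-0.1271·111.32)² + (-0.0501·79.16)²) = √(200.187749 + 15.728490) = 14.6941 km
C–D: √((-0.1303·111.32)² + (0.0337·79.16)²) = √(210.394909 + 7.116581) = 14.7483 km
B–E: √((0.0425·111.32)² + (0.1848·79.16)²) = √(22.383307 + 214.000853) = 15.3748 km
A–B: √((0.1390·111.32)² + (0.0348·79.16)²) = √(239.428583 + 7.588747) = 15.7168 km
C–E: √((0.1696·111.32)² + (0.2349·79.16)²) = √(356.449567 + 345.762273) = 26.4993 km
A–E: √((0.1815·111.32)² + (0.2196·79.16)²) = √(408.225053 + 302.187324) = 26.6536 km
B–D: √((-0.2574·111.32)² + (-0.0164·79.16)²) = √(821.038421 + 1.685386) = 28.6832 km
D–E: √((0.2999·111.32)² + (0.2012·79.16)²) = √(1114.549411 + 253.669074) = 36.9894 km
Closest pair: A–C at 1.7949 km.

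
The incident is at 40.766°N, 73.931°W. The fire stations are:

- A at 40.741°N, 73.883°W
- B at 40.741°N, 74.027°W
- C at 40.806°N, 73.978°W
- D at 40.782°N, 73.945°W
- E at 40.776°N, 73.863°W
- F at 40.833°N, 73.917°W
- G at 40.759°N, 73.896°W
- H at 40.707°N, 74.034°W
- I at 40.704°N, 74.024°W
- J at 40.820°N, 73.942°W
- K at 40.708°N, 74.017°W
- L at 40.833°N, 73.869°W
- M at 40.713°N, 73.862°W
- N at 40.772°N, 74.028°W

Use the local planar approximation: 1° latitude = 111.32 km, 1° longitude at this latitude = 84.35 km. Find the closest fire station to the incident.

Distances from 40.766°N, 73.931°W:
A: √((-0.025·111.32)² + (0.048·84.35)²) = √(7.74509 + 16.39278) = 4.913 km
B: √((-0.025·111.32)² + (-0.096·84.35)²) = √(7.74509 + 65.57113) = 8.562 km
C: √((0.040·111.32)² + (-0.047·84.35)²) = √(19.82743 + 15.71686) = 5.962 km
D: √((0.016·111.32)² + (-0.014·84.35)²) = √(3.17239 + 1.39452) = 2.137 km
E: √((0.010·111.32)² + (0.068·84.35)²) = √(1.23921 + 32.89940) = 5.843 km
F: √((0.067·111.32)² + (0.014·84.35)²) = √(55.62833 + 1.39452) = 7.551 km
G: √((-0.007·111.32)² + (0.035·84.35)²) = √(0.60721 + 8.71578) = 3.053 km
H: √((-0.059·111.32)² + (-0.103·84.35)²) = √(43.13705 + 75.48221) = 10.891 km
I: √((-0.062·111.32)² + (-0.093·84.35)²) = √(47.63540 + 61.53696) = 10.449 km
J: √((0.054·111.32)² + (-0.011·84.35)²) = √(36.13549 + 0.86091) = 6.082 km
K: √((-0.058·111.32)² + (-0.086·84.35)²) = √(41.68717 + 52.62197) = 9.711 km
L: √((0.067·111.32)² + (0.062·84.35)²) = √(55.62833 + 27.34976) = 9.109 km
M: √((-0.053·111.32)² + (0.069·84.35)²) = √(34.80953 + 33.87415) = 8.288 km
N: √((0.006·111.32)² + (-0.097·84.35)²) = √(0.44612 + 66.94431) = 8.209 km
Minimum: D at 2.137 km.

D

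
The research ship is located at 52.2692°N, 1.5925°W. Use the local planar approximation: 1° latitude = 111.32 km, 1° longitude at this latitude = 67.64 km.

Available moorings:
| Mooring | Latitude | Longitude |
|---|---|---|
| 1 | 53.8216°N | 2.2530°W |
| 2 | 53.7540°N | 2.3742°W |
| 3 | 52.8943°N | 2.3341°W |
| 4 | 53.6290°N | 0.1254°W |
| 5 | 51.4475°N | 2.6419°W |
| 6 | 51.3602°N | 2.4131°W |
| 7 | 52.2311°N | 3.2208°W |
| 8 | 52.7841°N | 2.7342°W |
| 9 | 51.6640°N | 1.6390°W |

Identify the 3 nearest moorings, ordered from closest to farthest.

Distances from 52.2692°N, 1.5925°W:
1: 178.4947 km
2: 173.5390 km
3: 85.7813 km
4: 181.0008 km
5: 115.7818 km
6: 115.4133 km
7: 110.2198 km
8: 96.1721 km
9: 67.4442 km
Sorted: 9 (67.4442 km) < 3 (85.7813 km) < 8 (96.1721 km) < 7 (110.2198 km) < 6 (115.4133 km) < …

9, 3, 8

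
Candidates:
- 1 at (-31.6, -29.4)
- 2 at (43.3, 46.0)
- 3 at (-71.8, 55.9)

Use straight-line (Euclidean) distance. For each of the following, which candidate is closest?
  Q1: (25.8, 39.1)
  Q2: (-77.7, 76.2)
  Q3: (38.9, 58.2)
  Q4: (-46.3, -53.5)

Q1→2; Q2→3; Q3→2; Q4→1

Q1 at (25.8, 39.1):
  1: 89.4
  2: 18.8
  3: 99.0
  → nearest: 2 (18.8)
Q2 at (-77.7, 76.2):
  1: 115.2
  2: 124.7
  3: 21.1
  → nearest: 3 (21.1)
Q3 at (38.9, 58.2):
  1: 112.4
  2: 13.0
  3: 110.7
  → nearest: 2 (13.0)
Q4 at (-46.3, -53.5):
  1: 28.2
  2: 133.9
  3: 112.3
  → nearest: 1 (28.2)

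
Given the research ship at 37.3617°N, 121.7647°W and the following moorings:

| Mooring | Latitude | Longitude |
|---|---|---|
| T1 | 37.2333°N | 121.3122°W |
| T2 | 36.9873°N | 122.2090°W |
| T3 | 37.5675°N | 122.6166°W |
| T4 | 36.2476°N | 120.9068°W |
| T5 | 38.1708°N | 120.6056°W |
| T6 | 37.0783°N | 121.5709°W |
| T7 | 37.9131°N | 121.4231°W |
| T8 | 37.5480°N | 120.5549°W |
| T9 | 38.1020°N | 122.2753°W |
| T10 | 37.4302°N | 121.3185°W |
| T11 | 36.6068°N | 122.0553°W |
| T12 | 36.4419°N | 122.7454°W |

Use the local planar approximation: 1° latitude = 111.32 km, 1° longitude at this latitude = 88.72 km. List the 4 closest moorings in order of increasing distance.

T6, T10, T1, T2

Distances from 37.3617°N, 121.7647°W:
T1: √((-0.1284·111.32)² + (0.4525·88.72)²) = √(204.303799 + 1611.685258) = 42.6144 km
T2: √((-0.3744·111.32)² + (-0.4443·88.72)²) = √(1737.073022 + 1553.802060) = 57.3661 km
T3: √((0.2058·111.32)² + (-0.8519·88.72)²) = √(524.852338 + 5712.422259) = 78.9764 km
T4: √((-1.1141·111.32)² + (0.8579·88.72)²) = √(15381.360243 + 5793.171720) = 145.5147 km
T5: √((0.8091·111.32)² + (1.1591·88.72)²) = √(8112.426923 + 10575.109621) = 136.7024 km
T6: √((-0.2834·111.32)² + (0.1938·88.72)²) = √(995.281856 + 295.631435) = 35.9293 km
T7: √((0.5514·111.32)² + (0.3416·88.72)²) = √(3767.731264 + 918.499217) = 68.4560 km
T8: √((0.1863·111.32)² + (1.2098·88.72)²) = √(430.102637 + 11520.470777) = 109.3187 km
T9: √((0.7403·111.32)² + (-0.5106·88.72)²) = √(6791.440405 + 2052.129139) = 94.0403 km
T10: √((0.0685·111.32)² + (0.4462·88.72)²) = √(58.147030 + 1567.119801) = 40.3146 km
T11: √((-0.7549·111.32)² + (-0.2906·88.72)²) = √(7061.959882 + 664.713174) = 87.9015 km
T12: √((-0.9198·111.32)² + (-0.9807·88.72)²) = √(10484.149515 + 7570.340555) = 134.3670 km
Sorted: T6 (35.9293 km) < T10 (40.3146 km) < T1 (42.6144 km) < T2 (57.3661 km) < T7 (68.4560 km) < T3 (78.9764 km) < …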